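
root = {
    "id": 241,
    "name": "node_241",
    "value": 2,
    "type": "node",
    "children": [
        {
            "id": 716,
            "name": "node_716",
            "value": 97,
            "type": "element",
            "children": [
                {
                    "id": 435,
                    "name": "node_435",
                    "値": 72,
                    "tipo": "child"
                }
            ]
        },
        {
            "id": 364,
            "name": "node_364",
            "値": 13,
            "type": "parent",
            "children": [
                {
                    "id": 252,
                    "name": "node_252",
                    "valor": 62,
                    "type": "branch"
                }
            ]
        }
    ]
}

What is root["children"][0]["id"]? 716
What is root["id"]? 241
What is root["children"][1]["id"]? 364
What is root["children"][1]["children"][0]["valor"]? 62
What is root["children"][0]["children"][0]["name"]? "node_435"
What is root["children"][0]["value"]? 97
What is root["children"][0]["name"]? "node_716"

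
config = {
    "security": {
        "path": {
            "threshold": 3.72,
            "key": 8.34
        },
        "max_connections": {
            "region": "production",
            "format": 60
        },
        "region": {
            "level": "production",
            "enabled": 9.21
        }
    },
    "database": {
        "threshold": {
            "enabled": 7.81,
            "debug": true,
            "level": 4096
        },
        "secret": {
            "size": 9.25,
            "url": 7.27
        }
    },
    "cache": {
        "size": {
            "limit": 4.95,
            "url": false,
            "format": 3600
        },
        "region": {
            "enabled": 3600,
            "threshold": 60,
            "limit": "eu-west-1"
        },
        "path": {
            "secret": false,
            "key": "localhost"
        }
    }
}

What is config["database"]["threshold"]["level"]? 4096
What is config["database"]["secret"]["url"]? 7.27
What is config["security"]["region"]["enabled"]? 9.21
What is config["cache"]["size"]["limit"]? 4.95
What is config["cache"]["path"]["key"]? "localhost"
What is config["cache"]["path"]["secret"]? False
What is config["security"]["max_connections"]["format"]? 60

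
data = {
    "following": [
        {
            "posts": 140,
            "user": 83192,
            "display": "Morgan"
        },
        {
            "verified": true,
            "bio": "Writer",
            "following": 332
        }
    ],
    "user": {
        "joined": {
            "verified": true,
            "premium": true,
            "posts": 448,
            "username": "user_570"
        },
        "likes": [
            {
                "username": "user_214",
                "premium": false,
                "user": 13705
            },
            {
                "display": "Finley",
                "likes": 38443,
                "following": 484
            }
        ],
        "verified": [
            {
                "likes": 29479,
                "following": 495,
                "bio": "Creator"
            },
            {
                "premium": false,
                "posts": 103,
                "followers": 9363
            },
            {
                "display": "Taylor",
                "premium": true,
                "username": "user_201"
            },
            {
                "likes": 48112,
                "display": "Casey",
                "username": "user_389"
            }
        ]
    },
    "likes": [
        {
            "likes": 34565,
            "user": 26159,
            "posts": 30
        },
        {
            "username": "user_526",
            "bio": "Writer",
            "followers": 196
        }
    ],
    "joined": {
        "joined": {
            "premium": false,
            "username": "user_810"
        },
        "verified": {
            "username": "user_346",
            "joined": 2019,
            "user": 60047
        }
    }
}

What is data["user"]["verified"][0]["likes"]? 29479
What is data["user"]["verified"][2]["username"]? "user_201"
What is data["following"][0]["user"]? 83192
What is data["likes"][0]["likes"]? 34565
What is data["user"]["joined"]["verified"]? True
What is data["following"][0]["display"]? "Morgan"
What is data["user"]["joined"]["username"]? "user_570"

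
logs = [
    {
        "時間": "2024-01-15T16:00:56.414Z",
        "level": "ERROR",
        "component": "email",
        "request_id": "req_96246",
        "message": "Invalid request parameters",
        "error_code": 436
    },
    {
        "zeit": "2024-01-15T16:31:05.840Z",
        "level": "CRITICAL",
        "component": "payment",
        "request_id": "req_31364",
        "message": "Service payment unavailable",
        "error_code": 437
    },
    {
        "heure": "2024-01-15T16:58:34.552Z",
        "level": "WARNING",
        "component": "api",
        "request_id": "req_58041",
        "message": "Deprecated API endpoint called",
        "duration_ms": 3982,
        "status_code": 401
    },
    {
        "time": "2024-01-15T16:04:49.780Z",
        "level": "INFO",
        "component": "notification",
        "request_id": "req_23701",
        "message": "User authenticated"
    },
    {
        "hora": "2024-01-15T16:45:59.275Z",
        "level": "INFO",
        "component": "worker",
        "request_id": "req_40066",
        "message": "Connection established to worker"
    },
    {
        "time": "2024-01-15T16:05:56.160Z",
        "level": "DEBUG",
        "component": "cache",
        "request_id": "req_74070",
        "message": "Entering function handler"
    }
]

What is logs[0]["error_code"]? 436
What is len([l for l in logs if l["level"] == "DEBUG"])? 1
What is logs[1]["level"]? "CRITICAL"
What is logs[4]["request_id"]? "req_40066"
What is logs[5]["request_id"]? "req_74070"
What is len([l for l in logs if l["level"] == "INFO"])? 2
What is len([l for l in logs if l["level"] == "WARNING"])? 1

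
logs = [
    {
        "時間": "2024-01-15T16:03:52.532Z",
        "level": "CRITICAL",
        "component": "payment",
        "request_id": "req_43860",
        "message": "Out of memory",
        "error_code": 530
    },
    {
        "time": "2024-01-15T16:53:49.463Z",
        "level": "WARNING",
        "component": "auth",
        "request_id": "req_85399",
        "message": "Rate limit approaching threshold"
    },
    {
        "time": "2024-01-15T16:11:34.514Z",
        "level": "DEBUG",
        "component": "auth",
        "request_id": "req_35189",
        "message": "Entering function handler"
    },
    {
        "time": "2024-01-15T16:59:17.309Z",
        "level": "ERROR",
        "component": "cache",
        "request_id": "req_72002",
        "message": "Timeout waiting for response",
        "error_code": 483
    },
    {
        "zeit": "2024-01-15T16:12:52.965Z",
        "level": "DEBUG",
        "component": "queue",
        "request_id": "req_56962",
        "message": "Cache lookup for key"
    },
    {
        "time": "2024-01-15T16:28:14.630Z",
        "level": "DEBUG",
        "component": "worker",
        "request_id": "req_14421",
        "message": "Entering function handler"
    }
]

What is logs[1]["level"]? "WARNING"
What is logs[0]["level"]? "CRITICAL"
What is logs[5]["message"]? "Entering function handler"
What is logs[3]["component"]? "cache"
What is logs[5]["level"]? "DEBUG"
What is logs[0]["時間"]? "2024-01-15T16:03:52.532Z"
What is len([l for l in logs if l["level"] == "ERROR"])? 1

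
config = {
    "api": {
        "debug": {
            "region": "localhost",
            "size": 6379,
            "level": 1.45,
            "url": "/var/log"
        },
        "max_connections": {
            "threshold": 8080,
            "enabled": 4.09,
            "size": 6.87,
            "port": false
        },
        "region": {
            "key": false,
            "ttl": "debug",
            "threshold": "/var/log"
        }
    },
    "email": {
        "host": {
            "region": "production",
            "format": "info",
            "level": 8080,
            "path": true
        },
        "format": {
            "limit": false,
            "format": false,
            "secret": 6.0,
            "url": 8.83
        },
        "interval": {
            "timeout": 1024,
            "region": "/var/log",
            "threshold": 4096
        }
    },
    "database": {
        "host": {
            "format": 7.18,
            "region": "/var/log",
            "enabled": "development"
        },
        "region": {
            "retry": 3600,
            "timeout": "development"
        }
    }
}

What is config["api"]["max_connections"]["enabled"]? 4.09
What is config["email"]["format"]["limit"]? False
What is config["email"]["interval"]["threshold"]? 4096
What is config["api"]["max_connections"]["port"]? False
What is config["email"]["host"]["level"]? 8080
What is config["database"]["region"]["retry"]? 3600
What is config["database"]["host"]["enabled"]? "development"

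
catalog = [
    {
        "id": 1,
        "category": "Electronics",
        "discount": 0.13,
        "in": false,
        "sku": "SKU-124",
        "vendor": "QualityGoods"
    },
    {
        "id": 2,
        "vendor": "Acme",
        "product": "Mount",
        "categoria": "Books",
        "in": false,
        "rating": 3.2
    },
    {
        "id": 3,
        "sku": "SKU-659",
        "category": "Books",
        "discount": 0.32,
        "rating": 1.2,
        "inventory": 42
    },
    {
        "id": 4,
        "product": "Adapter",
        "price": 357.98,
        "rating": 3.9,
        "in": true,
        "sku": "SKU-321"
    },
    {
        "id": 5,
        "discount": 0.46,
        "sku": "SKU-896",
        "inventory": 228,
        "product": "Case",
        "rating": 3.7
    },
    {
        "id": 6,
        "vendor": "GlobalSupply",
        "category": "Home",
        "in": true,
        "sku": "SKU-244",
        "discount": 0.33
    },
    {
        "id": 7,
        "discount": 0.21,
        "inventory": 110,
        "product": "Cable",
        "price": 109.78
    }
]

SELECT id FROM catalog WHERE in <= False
[1, 2]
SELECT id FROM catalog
[1, 2, 3, 4, 5, 6, 7]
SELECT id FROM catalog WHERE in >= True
[4, 6]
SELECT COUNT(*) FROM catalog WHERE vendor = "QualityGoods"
1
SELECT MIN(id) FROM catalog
1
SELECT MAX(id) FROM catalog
7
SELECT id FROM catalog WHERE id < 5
[1, 2, 3, 4]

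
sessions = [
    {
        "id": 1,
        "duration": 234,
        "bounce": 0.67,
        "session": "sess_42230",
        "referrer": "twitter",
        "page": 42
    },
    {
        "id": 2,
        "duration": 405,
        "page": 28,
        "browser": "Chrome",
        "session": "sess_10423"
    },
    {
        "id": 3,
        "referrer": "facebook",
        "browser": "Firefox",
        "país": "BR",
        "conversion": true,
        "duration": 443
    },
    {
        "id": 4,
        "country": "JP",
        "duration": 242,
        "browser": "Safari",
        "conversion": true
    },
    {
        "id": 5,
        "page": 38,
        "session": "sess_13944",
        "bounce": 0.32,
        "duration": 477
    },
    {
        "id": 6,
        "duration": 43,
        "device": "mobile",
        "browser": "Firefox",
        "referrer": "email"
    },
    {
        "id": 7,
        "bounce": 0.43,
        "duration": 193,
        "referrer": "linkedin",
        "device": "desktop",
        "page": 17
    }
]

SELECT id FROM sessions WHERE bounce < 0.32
[]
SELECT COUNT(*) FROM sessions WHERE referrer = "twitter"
1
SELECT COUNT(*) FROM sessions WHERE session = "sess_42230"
1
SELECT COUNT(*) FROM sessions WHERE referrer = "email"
1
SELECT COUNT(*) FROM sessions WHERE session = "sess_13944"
1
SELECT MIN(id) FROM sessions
1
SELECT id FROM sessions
[1, 2, 3, 4, 5, 6, 7]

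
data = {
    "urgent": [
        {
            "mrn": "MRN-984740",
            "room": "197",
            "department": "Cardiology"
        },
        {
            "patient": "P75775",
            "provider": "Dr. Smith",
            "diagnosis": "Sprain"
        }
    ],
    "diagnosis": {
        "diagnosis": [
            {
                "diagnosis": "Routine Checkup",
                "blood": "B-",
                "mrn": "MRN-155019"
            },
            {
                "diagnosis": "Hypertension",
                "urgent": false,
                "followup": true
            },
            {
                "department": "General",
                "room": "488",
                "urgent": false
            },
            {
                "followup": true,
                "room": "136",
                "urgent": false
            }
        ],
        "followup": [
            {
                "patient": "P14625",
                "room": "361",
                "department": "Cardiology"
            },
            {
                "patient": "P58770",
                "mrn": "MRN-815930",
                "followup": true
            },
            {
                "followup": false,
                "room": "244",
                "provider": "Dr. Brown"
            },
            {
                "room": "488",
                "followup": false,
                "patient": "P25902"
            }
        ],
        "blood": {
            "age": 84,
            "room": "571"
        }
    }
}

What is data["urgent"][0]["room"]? "197"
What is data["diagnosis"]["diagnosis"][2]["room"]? "488"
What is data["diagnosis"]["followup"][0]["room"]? "361"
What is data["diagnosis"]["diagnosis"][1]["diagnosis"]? "Hypertension"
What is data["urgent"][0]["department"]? "Cardiology"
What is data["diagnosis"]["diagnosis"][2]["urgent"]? False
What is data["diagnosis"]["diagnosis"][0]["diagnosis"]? "Routine Checkup"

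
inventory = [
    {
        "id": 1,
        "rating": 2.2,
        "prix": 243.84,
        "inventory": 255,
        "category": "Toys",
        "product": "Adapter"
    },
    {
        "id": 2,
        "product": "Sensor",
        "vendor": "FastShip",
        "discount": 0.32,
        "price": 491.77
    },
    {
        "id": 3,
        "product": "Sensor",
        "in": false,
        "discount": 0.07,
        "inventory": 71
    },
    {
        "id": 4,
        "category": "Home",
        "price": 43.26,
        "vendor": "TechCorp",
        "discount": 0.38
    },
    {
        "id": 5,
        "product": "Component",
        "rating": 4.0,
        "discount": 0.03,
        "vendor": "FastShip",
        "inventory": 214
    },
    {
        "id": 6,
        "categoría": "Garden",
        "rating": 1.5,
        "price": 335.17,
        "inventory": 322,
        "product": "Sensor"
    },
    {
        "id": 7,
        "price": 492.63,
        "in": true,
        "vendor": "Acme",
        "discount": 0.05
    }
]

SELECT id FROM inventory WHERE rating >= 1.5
[1, 5, 6]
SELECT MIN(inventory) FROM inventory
71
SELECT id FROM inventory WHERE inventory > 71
[1, 5, 6]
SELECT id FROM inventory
[1, 2, 3, 4, 5, 6, 7]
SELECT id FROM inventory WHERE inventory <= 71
[3]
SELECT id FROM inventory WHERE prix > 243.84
[]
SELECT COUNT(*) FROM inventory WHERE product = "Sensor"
3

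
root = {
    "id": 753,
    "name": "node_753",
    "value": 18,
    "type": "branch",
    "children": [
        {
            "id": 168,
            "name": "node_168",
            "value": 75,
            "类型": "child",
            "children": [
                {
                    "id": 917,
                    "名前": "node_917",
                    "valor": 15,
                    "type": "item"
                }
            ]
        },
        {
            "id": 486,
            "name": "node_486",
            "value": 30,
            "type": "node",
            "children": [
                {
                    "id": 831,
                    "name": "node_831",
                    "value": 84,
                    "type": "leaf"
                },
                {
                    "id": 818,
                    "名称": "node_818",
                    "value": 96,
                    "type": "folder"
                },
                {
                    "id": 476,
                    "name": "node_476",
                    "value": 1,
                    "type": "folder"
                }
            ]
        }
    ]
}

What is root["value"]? 18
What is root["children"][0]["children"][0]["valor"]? 15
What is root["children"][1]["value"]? 30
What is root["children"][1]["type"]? "node"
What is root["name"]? "node_753"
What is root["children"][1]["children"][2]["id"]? 476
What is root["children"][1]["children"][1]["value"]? 96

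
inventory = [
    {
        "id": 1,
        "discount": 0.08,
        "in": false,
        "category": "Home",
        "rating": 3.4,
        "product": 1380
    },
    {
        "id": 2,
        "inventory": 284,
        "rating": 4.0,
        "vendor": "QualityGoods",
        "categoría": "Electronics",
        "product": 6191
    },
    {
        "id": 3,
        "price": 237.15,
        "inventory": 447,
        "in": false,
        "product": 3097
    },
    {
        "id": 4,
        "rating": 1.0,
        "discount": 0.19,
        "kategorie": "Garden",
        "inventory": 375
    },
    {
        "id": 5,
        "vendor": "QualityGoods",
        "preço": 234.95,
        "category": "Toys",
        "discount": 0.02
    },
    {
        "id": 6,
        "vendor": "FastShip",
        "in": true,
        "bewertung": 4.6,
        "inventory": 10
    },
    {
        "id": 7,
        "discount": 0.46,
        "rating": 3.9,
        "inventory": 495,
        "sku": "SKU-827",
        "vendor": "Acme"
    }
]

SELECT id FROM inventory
[1, 2, 3, 4, 5, 6, 7]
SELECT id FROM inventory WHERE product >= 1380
[1, 2, 3]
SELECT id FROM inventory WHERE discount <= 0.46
[1, 4, 5, 7]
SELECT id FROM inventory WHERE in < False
[]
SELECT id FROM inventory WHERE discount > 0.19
[7]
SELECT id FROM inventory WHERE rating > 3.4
[2, 7]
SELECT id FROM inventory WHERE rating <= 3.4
[1, 4]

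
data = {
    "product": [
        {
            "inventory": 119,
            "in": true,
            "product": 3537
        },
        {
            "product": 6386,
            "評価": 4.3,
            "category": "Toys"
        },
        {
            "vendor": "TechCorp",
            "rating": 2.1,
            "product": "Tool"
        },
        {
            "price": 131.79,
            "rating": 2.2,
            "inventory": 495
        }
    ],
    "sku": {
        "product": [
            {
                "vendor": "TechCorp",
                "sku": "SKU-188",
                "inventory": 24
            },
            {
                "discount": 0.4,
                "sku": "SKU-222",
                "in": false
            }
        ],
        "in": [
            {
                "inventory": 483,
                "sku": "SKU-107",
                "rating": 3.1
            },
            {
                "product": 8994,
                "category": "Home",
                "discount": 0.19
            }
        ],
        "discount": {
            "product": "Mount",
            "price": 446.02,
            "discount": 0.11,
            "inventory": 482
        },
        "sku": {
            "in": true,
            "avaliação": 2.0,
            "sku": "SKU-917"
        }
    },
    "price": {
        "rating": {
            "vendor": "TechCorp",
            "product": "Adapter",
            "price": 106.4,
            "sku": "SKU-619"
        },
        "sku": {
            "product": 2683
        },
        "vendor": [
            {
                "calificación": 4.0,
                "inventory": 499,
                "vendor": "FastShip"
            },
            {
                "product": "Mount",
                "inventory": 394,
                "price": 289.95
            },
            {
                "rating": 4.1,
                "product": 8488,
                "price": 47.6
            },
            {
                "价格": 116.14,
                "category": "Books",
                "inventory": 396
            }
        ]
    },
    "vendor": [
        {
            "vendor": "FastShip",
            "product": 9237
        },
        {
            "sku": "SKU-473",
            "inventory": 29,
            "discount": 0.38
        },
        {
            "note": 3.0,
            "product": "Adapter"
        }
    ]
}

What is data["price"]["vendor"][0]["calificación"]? 4.0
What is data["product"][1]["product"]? 6386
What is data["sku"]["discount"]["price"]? 446.02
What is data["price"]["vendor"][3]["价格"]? 116.14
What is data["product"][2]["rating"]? 2.1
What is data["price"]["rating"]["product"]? "Adapter"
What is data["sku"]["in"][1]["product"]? 8994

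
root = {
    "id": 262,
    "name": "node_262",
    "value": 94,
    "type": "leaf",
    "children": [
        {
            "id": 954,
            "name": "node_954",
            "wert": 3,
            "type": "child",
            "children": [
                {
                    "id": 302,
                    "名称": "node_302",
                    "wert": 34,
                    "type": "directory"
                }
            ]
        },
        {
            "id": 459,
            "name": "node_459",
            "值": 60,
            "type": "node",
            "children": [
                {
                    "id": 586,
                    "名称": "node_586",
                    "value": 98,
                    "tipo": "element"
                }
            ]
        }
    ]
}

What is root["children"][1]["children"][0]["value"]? 98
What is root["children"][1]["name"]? "node_459"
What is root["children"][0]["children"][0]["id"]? 302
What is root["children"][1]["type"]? "node"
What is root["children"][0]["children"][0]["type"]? "directory"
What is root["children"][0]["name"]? "node_954"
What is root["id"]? 262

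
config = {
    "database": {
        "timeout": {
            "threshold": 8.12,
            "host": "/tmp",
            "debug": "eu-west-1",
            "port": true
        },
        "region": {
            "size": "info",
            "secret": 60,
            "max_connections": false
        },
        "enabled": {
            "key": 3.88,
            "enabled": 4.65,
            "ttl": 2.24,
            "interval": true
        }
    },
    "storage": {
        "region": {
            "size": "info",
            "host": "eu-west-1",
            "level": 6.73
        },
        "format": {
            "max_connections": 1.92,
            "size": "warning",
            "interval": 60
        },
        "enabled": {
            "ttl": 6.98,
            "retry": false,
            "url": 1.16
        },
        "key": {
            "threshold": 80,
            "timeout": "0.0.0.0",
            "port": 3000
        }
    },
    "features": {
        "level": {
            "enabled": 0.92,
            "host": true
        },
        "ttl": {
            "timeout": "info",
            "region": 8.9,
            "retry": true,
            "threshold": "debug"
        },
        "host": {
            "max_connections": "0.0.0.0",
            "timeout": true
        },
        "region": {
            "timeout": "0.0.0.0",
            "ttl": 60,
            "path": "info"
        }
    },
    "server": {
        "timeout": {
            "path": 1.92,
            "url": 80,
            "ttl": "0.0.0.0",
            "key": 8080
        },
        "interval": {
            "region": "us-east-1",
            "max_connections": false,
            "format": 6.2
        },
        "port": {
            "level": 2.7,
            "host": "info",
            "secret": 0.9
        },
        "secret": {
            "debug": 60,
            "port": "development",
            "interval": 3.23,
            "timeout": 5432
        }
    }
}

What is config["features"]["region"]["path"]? "info"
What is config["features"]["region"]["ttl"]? 60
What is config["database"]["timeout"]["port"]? True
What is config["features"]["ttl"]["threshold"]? "debug"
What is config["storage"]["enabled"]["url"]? 1.16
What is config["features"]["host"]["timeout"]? True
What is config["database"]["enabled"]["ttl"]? 2.24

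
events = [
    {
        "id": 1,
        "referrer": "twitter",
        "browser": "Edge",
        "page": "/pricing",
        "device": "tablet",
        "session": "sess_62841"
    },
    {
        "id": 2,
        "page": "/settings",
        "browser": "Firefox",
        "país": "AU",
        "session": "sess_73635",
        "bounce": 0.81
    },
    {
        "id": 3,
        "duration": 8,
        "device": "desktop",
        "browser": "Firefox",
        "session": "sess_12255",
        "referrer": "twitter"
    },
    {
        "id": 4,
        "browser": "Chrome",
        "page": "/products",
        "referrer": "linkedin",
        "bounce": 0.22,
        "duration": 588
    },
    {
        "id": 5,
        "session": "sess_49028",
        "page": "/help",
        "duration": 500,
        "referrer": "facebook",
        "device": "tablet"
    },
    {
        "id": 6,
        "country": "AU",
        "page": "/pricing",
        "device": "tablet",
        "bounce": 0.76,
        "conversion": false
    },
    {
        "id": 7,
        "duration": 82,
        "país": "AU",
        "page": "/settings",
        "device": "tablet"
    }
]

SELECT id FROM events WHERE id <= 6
[1, 2, 3, 4, 5, 6]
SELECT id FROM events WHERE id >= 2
[2, 3, 4, 5, 6, 7]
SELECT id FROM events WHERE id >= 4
[4, 5, 6, 7]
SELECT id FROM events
[1, 2, 3, 4, 5, 6, 7]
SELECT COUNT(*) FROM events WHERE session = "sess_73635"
1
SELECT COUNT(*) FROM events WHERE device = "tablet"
4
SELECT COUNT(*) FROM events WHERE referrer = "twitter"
2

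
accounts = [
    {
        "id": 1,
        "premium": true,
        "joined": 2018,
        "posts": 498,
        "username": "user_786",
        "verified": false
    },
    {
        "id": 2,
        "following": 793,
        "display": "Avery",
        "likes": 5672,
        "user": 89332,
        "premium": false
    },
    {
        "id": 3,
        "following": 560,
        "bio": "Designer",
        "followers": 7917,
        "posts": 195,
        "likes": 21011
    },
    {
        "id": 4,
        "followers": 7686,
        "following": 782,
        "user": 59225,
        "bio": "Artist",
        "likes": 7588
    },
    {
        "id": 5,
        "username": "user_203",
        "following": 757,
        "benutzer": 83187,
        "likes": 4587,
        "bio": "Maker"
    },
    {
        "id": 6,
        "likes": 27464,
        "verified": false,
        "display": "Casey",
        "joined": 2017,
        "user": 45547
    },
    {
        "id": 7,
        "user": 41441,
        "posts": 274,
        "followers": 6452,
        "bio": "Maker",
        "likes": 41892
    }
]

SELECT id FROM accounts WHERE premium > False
[1]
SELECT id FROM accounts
[1, 2, 3, 4, 5, 6, 7]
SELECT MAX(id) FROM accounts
7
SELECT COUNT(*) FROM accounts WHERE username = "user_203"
1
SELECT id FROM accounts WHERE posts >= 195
[1, 3, 7]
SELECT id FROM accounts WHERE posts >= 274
[1, 7]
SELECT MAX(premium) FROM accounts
True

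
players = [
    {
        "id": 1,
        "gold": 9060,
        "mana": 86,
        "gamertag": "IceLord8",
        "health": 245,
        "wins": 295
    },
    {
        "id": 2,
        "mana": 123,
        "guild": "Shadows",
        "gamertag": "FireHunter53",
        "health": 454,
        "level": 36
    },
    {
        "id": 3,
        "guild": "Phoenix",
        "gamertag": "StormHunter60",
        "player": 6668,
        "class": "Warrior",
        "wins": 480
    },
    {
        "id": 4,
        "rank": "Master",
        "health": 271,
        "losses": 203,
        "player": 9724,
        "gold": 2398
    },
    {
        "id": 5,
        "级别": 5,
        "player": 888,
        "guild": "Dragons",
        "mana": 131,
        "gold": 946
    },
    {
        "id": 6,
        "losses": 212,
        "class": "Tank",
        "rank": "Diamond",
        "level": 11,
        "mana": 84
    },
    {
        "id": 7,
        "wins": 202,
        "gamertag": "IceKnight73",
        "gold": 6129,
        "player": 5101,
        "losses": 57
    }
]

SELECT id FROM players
[1, 2, 3, 4, 5, 6, 7]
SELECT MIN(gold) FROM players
946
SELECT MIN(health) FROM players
245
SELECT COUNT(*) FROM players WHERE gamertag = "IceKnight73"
1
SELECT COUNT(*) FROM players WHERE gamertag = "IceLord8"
1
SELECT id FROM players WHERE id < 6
[1, 2, 3, 4, 5]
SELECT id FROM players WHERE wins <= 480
[1, 3, 7]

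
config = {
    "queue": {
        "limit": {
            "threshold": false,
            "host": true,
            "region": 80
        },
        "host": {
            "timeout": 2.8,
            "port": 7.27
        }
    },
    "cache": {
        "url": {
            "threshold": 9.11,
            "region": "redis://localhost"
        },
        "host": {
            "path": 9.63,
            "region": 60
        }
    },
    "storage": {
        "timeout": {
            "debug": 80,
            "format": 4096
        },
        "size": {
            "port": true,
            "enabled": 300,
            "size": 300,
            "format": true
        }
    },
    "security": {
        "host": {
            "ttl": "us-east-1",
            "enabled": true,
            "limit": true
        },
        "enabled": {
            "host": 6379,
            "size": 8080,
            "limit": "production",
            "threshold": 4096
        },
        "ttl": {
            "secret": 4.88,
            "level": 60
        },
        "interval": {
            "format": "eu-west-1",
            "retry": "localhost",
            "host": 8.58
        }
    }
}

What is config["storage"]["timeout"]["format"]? 4096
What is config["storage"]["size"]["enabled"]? 300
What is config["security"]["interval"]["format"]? "eu-west-1"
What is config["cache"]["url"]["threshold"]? 9.11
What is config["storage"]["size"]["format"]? True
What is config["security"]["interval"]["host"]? 8.58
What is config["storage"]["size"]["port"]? True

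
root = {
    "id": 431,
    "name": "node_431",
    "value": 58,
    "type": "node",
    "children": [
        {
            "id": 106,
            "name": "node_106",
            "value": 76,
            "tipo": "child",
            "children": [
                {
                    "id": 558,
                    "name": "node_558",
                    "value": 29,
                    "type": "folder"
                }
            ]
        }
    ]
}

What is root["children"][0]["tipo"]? "child"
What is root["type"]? "node"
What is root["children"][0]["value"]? 76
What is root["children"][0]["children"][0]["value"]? 29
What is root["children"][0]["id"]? 106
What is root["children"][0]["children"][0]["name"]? "node_558"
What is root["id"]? 431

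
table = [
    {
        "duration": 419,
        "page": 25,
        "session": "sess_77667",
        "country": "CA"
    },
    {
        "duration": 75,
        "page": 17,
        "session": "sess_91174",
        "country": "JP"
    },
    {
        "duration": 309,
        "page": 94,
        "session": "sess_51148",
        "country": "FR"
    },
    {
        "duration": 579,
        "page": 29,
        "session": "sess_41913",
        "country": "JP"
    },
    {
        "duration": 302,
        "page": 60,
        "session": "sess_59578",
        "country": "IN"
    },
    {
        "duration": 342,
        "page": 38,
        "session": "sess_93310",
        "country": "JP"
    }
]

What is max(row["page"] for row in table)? 94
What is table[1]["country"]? "JP"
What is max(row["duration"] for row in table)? 579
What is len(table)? 6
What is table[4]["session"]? "sess_59578"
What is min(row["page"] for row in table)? 17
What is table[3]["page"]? 29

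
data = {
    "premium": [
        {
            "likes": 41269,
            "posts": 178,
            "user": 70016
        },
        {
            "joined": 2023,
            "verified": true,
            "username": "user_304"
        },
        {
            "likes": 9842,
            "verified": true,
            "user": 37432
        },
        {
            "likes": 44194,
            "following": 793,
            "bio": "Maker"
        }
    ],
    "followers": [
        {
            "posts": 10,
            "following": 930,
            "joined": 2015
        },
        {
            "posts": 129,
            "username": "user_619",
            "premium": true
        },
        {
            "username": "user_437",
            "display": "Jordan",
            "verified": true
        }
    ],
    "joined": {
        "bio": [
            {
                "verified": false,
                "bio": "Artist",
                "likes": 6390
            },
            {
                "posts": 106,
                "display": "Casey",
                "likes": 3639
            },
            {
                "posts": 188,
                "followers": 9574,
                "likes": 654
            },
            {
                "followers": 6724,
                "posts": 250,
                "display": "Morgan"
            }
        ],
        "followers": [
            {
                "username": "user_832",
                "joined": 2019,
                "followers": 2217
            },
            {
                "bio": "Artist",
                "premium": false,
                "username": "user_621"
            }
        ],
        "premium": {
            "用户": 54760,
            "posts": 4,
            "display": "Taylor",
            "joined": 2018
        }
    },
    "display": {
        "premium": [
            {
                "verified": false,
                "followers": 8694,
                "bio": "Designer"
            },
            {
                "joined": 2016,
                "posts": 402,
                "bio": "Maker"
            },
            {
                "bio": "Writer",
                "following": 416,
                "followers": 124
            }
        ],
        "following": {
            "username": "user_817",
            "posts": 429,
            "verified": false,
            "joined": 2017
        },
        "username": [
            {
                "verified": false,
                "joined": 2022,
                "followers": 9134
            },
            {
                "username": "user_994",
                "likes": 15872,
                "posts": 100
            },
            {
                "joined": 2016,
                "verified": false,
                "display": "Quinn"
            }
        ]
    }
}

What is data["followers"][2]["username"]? "user_437"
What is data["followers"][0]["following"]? 930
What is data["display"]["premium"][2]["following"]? 416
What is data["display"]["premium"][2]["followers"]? 124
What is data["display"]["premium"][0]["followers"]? 8694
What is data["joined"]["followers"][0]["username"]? "user_832"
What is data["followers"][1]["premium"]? True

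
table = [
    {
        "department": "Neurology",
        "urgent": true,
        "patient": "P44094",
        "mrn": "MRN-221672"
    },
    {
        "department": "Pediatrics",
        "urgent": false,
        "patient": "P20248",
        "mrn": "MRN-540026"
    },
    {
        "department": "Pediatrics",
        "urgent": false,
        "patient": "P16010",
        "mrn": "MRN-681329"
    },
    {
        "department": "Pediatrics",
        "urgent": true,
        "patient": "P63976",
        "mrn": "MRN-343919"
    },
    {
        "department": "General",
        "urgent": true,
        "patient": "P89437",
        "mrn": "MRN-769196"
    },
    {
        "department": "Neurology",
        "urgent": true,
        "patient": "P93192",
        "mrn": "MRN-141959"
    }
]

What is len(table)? 6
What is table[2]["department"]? "Pediatrics"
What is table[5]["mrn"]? "MRN-141959"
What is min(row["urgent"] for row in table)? False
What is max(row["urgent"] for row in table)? True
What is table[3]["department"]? "Pediatrics"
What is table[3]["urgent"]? True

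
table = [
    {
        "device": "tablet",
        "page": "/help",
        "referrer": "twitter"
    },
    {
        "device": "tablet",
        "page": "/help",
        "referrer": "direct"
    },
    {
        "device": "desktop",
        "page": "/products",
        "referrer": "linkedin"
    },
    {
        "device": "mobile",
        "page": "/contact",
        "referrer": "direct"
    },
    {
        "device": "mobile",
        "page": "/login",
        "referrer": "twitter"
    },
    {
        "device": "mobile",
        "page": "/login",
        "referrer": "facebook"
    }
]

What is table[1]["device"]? "tablet"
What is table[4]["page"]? "/login"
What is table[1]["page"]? "/help"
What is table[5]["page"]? "/login"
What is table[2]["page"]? "/products"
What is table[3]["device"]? "mobile"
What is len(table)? 6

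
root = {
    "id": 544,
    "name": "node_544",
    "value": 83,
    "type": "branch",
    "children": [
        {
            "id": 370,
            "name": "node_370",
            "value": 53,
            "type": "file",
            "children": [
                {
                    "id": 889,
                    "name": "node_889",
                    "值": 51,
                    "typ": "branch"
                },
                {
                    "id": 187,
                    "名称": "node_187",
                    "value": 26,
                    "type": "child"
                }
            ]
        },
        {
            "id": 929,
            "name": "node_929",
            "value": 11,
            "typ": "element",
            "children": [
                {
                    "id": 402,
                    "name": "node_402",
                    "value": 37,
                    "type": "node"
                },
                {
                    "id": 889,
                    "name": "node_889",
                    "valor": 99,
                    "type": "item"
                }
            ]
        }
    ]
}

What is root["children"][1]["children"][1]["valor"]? 99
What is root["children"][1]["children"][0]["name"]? "node_402"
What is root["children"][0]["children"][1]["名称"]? "node_187"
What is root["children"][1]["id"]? 929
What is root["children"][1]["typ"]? "element"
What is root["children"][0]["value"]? 53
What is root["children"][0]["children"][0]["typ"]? "branch"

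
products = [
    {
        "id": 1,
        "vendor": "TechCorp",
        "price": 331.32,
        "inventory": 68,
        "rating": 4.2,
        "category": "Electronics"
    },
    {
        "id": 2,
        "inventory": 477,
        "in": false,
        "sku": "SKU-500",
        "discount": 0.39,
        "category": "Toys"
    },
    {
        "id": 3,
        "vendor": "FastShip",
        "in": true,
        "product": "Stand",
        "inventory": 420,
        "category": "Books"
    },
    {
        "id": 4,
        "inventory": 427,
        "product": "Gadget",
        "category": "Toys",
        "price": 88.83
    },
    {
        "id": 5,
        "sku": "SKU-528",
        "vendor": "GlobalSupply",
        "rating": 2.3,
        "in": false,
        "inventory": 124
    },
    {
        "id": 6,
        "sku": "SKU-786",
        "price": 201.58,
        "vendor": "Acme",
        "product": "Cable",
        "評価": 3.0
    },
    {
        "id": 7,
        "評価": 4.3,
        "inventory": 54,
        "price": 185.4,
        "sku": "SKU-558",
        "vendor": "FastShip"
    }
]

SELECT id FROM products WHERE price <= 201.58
[4, 6, 7]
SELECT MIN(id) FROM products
1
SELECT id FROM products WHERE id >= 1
[1, 2, 3, 4, 5, 6, 7]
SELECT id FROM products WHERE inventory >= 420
[2, 3, 4]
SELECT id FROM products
[1, 2, 3, 4, 5, 6, 7]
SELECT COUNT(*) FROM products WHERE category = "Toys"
2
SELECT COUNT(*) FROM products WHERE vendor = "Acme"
1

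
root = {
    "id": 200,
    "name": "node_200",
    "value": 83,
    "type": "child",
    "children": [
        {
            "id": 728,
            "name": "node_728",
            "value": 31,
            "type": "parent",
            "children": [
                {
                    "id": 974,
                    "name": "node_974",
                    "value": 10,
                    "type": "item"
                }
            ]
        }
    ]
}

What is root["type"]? "child"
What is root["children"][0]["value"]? 31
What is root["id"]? 200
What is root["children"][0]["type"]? "parent"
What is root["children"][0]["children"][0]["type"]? "item"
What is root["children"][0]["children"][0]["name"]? "node_974"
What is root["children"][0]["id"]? 728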